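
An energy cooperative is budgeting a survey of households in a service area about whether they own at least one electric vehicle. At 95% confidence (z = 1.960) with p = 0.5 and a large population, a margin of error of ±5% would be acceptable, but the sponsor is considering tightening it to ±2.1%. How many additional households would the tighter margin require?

1793

At ±5%: n = 1.960² × 0.2500 / 0.050² ≈ 384.16 → 385.
At ±2.1%: n = 1.960² × 0.2500 / 0.021² ≈ 2177.78 → 2178.
Additional respondents: 2178 − 385 = 1793.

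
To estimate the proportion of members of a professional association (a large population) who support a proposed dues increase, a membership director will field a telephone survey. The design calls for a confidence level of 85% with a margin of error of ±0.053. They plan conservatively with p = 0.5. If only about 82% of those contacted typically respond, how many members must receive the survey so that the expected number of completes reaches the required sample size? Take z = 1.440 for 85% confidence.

Completed interviews needed: n₀ = 1.440² × 0.2500 / 0.053² ≈ 184.55 → 185.
At an 82% response rate, contacts needed = 185 / 0.82 ≈ 225.61 → 226.

226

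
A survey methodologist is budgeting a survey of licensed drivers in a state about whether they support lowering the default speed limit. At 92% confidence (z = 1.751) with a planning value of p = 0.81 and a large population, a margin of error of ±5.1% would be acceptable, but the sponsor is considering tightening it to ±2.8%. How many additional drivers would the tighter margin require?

420

At ±5.1%: n = 1.751² × 0.1539 / 0.051² ≈ 181.41 → 182.
At ±2.8%: n = 1.751² × 0.1539 / 0.028² ≈ 601.86 → 602.
Additional respondents: 602 − 182 = 420.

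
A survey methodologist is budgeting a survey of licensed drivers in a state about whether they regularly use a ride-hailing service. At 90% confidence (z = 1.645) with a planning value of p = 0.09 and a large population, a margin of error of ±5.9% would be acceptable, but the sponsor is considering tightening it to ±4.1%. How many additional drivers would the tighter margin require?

68

At ±5.9%: n = 1.645² × 0.0819 / 0.059² ≈ 63.67 → 64.
At ±4.1%: n = 1.645² × 0.0819 / 0.041² ≈ 131.84 → 132.
Additional respondents: 132 − 64 = 68.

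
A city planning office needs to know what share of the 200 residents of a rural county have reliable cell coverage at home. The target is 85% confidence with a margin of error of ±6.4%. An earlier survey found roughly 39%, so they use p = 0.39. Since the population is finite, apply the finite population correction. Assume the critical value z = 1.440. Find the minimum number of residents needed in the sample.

Unadjusted: n₀ = 1.440² × 0.39 × 0.61 / 0.064² ≈ 120.44, so n₀ = 121.
Finite population correction with N = 200: n = n₀ / (1 + (n₀−1)/N) = 121 / (1 + 120/200) = 121 / 1.6000 ≈ 75.62.
Rounding up, n = 76.

76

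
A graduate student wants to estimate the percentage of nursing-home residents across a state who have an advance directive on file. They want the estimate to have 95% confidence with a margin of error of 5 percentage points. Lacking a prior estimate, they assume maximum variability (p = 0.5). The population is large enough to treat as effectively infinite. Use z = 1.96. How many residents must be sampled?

With p = 0.5, p(1−p) = 0.25.
n = z²·p(1−p)/E² = 1.96² × 0.2500 / 0.050² = 3.8416 × 0.2500 / 0.002500 ≈ 384.16.
Rounding up gives n = 385.

385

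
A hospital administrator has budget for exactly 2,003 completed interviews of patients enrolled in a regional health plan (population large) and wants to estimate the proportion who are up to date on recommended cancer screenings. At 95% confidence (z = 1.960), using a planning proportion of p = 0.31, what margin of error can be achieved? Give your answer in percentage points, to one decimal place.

SE(p̂) = √[p(1−p)/n] = √[0.2139/2003] = 0.01033.
E = z × SE = 1.960 × 0.01033 = 0.02025, or 2.0 percentage points.

2.0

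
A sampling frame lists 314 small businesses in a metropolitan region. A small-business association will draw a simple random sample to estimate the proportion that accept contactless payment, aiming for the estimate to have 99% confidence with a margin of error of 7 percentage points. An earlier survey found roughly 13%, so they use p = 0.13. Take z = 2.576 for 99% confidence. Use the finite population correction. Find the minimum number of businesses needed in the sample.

Unadjusted: n₀ = 2.576² × 0.13 × 0.87 / 0.070² ≈ 153.16, so n₀ = 154.
Finite population correction with N = 314: n = n₀ / (1 + (n₀−1)/N) = 154 / (1 + 153/314) = 154 / 1.4873 ≈ 103.55.
Rounding up, n = 104.

104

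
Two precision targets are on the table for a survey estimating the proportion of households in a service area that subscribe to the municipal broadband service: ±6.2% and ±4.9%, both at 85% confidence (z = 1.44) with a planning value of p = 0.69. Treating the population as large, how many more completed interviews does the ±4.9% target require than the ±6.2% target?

69

At ±6.2%: n = 1.44² × 0.2139 / 0.062² ≈ 115.39 → 116.
At ±4.9%: n = 1.44² × 0.2139 / 0.049² ≈ 184.73 → 185.
Additional respondents: 185 − 116 = 69.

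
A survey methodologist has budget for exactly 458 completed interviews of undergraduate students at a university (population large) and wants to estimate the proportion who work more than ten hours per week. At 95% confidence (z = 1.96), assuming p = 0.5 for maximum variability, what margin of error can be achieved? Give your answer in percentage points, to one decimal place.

4.6

SE(p̂) = √[p(1−p)/n] = √[0.2500/458] = 0.02336.
E = z × SE = 1.96 × 0.02336 = 0.04579, or 4.6 percentage points.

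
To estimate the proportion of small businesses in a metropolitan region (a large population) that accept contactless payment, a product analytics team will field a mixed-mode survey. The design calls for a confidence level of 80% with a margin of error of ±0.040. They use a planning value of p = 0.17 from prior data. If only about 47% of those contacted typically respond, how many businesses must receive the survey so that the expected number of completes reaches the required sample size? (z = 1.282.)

309

Completed interviews needed: n₀ = 1.282² × 0.1411 / 0.040² ≈ 144.94 → 145.
At a 47% response rate, contacts needed = 145 / 0.47 ≈ 308.51 → 309.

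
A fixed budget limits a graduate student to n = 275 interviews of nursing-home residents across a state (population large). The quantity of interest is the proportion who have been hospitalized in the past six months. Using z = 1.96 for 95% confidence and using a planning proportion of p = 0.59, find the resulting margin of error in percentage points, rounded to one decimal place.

SE(p̂) = √[p(1−p)/n] = √[0.2419/275] = 0.02966.
E = z × SE = 1.96 × 0.02966 = 0.05813, or 5.8 percentage points.

5.8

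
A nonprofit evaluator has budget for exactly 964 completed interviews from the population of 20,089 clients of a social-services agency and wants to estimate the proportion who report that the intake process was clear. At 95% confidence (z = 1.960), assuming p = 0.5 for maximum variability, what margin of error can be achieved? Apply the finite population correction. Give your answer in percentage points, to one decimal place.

Finite-population factor: (N−n)/(N−1) = (20089−964)/(20089−1) = 0.9521.
SE(p̂) = √[p(1−p)/n · (N−n)/(N−1)] = √[0.2500/964 × 0.9521] = 0.01571.
E = z × SE = 1.960 × 0.01571 = 0.03080 ≈ 3.1 percentage points.

3.1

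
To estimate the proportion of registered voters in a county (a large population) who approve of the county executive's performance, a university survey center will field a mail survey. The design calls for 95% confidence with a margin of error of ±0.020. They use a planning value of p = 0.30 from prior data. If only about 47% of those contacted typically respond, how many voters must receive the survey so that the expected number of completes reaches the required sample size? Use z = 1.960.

Completed interviews needed: n₀ = 1.960² × 0.2100 / 0.020² ≈ 2016.84 → 2017.
At a 47% response rate, contacts needed = 2017 / 0.47 ≈ 4291.49 → 4292.

4292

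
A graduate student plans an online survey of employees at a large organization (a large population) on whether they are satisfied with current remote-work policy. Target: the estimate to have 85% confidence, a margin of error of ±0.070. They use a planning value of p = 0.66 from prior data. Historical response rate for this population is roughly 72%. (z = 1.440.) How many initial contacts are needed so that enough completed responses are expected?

132

Completed interviews needed: n₀ = 1.440² × 0.2244 / 0.070² ≈ 94.96 → 95.
At a 72% response rate, contacts needed = 95 / 0.72 ≈ 131.94 → 132.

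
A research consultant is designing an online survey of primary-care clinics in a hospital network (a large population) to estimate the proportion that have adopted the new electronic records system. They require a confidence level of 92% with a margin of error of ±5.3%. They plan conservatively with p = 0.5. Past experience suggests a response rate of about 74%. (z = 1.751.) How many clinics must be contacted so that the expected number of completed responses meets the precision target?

369

Completed interviews needed: n₀ = 1.751² × 0.2500 / 0.053² ≈ 272.87 → 273.
At a 74% response rate, contacts needed = 273 / 0.74 ≈ 368.92 → 369.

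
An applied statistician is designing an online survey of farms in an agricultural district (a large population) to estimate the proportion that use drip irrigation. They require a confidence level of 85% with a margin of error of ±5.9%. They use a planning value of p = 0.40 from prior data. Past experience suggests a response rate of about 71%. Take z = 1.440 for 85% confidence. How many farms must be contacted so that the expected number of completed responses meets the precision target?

202

Completed interviews needed: n₀ = 1.440² × 0.2400 / 0.059² ≈ 142.97 → 143.
At a 71% response rate, contacts needed = 143 / 0.71 ≈ 201.41 → 202.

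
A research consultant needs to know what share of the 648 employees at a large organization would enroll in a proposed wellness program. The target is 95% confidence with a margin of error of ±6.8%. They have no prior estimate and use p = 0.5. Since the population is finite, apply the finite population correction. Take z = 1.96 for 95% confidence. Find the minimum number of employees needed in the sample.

158

Unadjusted: n₀ = 1.96² × 0.50 × 0.50 / 0.068² ≈ 207.70, so n₀ = 208.
Finite population correction with N = 648: n = n₀ / (1 + (n₀−1)/N) = 208 / (1 + 207/648) = 208 / 1.3194 ≈ 157.64.
Rounding up, n = 158.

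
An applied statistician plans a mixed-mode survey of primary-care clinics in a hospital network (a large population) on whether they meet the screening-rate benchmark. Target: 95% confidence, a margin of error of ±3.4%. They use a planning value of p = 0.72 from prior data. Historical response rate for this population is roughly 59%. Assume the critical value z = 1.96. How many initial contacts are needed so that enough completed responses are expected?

1136

Completed interviews needed: n₀ = 1.96² × 0.2016 / 0.034² ≈ 669.95 → 670.
At a 59% response rate, contacts needed = 670 / 0.59 ≈ 1135.59 → 1136.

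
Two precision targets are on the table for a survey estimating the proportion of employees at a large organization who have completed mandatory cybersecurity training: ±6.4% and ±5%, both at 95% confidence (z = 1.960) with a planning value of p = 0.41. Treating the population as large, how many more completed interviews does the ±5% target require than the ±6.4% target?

At ±6.4%: n = 1.960² × 0.2419 / 0.064² ≈ 226.88 → 227.
At ±5%: n = 1.960² × 0.2419 / 0.050² ≈ 371.71 → 372.
Additional respondents: 372 − 227 = 145.

145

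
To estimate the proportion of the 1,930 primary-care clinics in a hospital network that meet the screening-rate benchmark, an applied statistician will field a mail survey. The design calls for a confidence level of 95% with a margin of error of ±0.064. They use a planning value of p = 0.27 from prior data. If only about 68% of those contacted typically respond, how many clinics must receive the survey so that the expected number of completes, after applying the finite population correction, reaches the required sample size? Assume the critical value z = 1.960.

Completed interviews needed (unadjusted): n₀ = 1.960² × 0.1971 / 0.064² ≈ 184.86 → 185.
FPC for N = 1,930: n = 185 / (1 + 184/1930) = 185 / 1.0953 ≈ 168.90 → 169.
At a 68% response rate, contacts needed = 169 / 0.68 ≈ 248.53 → 249.

249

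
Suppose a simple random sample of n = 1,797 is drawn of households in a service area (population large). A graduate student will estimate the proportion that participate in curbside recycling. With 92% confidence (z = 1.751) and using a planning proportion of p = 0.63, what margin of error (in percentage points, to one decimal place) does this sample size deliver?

SE(p̂) = √[p(1−p)/n] = √[0.2331/1797] = 0.01139.
E = z × SE = 1.751 × 0.01139 = 0.01994, or 2.0 percentage points.

2.0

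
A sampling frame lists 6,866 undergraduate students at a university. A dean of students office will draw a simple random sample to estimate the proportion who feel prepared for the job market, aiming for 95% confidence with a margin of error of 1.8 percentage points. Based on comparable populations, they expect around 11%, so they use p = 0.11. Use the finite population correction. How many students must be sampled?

994

For 95% confidence, z = 1.960.
Unadjusted: n₀ = 1.960² × 0.11 × 0.89 / 0.018² ≈ 1160.78, so n₀ = 1161.
Finite population correction with N = 6,866: n = n₀ / (1 + (n₀−1)/N) = 1161 / (1 + 1160/6866) = 1161 / 1.1689 ≈ 993.20.
Rounding up, n = 994.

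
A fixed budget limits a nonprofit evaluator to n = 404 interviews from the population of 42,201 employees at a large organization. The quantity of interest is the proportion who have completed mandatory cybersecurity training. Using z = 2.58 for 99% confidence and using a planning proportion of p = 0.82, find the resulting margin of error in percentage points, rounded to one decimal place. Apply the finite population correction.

4.9

Finite-population factor: (N−n)/(N−1) = (42201−404)/(42201−1) = 0.9905.
SE(p̂) = √[p(1−p)/n · (N−n)/(N−1)] = √[0.1476/404 × 0.9905] = 0.01902.
E = z × SE = 2.58 × 0.01902 = 0.04908 ≈ 4.9 percentage points.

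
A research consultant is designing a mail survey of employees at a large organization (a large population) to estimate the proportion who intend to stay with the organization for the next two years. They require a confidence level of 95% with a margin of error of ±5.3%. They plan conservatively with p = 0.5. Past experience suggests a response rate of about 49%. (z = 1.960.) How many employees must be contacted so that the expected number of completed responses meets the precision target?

Completed interviews needed: n₀ = 1.960² × 0.2500 / 0.053² ≈ 341.90 → 342.
At a 49% response rate, contacts needed = 342 / 0.49 ≈ 697.96 → 698.

698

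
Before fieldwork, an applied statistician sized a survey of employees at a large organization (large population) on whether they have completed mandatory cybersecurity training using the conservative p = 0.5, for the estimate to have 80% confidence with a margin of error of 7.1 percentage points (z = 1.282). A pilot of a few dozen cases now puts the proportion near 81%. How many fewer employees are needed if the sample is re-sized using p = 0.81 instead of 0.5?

31

Conservative (p = 0.5): n = 1.282² × 0.25 / 0.071² ≈ 81.51 → 82.
Using p = 0.81: p(1−p) = 0.1539, so n = 1.282² × 0.1539 / 0.071² ≈ 50.18 → 51.
Reduction: 82 − 51 = 31.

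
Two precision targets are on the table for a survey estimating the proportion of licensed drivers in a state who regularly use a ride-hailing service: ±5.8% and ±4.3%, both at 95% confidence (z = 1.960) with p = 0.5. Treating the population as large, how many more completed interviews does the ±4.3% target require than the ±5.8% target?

At ±5.8%: n = 1.960² × 0.2500 / 0.058² ≈ 285.49 → 286.
At ±4.3%: n = 1.960² × 0.2500 / 0.043² ≈ 519.42 → 520.
Additional respondents: 520 − 286 = 234.

234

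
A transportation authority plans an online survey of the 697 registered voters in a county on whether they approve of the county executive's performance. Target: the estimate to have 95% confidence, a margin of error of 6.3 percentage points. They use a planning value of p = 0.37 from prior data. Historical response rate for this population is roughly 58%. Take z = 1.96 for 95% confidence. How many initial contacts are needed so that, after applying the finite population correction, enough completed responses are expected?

295

Completed interviews needed (unadjusted): n₀ = 1.96² × 0.2331 / 0.063² ≈ 225.62 → 226.
FPC for N = 697: n = 226 / (1 + 225/697) = 226 / 1.3228 ≈ 170.85 → 171.
At a 58% response rate, contacts needed = 171 / 0.58 ≈ 294.83 → 295.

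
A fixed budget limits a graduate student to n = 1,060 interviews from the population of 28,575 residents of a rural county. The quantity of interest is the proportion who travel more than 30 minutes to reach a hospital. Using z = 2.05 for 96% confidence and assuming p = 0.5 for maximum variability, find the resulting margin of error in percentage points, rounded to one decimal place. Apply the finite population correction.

3.1

Finite-population factor: (N−n)/(N−1) = (28575−1060)/(28575−1) = 0.9629.
SE(p̂) = √[p(1−p)/n · (N−n)/(N−1)] = √[0.2500/1060 × 0.9629] = 0.01507.
E = z × SE = 2.05 × 0.01507 = 0.03089 ≈ 3.1 percentage points.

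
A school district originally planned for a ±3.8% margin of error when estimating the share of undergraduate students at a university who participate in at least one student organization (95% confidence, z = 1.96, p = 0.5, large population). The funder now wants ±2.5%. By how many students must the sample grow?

At ±3.8%: n = 1.96² × 0.2500 / 0.038² ≈ 665.10 → 666.
At ±2.5%: n = 1.96² × 0.2500 / 0.025² ≈ 1536.64 → 1537.
Additional respondents: 1537 − 666 = 871.

871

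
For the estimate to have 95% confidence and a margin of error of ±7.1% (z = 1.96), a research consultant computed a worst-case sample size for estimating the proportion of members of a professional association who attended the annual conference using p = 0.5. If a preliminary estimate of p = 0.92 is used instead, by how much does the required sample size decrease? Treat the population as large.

134

Conservative (p = 0.5): n = 1.96² × 0.25 / 0.071² ≈ 190.52 → 191.
Using p = 0.92: p(1−p) = 0.0736, so n = 1.96² × 0.0736 / 0.071² ≈ 56.09 → 57.
Reduction: 191 − 57 = 134.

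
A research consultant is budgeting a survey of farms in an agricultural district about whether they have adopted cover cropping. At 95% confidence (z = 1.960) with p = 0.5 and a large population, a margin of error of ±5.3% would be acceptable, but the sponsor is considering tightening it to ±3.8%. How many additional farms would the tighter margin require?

At ±5.3%: n = 1.960² × 0.2500 / 0.053² ≈ 341.90 → 342.
At ±3.8%: n = 1.960² × 0.2500 / 0.038² ≈ 665.10 → 666.
Additional respondents: 666 − 342 = 324.

324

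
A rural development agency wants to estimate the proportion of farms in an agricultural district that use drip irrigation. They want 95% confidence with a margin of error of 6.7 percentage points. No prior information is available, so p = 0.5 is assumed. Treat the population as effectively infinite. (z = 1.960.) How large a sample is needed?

With p = 0.5, p(1−p) = 0.25.
n = z²·p(1−p)/E² = 1.960² × 0.2500 / 0.067² = 3.8416 × 0.2500 / 0.004489 ≈ 213.95.
Rounding up gives n = 214.

214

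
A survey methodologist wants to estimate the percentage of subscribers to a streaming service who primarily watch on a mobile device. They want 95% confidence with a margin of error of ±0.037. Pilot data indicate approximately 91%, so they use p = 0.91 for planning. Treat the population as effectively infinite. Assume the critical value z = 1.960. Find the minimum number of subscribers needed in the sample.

230

With p = 0.91, p(1−p) = 0.0819.
n = z²·p(1−p)/E² = 1.960² × 0.0819 / 0.037² = 3.8416 × 0.0819 / 0.001369 ≈ 229.82.
Rounding up gives n = 230.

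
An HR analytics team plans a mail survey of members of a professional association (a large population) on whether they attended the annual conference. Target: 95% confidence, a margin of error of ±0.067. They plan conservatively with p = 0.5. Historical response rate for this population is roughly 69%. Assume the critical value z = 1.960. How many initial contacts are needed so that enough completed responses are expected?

Completed interviews needed: n₀ = 1.960² × 0.2500 / 0.067² ≈ 213.95 → 214.
At a 69% response rate, contacts needed = 214 / 0.69 ≈ 310.14 → 311.

311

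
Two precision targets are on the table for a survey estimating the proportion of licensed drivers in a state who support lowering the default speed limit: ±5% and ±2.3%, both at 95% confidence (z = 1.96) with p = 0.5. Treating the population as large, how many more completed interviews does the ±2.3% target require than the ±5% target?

At ±5%: n = 1.96² × 0.2500 / 0.050² ≈ 384.16 → 385.
At ±2.3%: n = 1.96² × 0.2500 / 0.023² ≈ 1815.50 → 1816.
Additional respondents: 1816 − 385 = 1431.

1431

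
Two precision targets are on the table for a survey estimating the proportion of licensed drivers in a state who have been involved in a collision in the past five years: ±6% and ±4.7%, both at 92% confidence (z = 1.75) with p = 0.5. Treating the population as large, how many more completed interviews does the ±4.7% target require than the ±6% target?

At ±6%: n = 1.75² × 0.2500 / 0.060² ≈ 212.67 → 213.
At ±4.7%: n = 1.75² × 0.2500 / 0.047² ≈ 346.59 → 347.
Additional respondents: 347 − 213 = 134.

134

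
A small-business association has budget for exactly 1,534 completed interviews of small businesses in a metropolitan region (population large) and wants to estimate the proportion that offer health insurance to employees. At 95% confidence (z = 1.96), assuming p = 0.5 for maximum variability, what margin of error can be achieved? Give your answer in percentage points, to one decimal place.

SE(p̂) = √[p(1−p)/n] = √[0.2500/1534] = 0.01277.
E = z × SE = 1.96 × 0.01277 = 0.02502, or 2.5 percentage points.

2.5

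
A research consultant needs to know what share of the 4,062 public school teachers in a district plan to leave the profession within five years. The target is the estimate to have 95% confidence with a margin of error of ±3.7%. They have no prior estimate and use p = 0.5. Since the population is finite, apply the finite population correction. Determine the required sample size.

599

For 95% confidence, z = 1.960.
Unadjusted: n₀ = 1.960² × 0.50 × 0.50 / 0.037² ≈ 701.53, so n₀ = 702.
Finite population correction with N = 4,062: n = n₀ / (1 + (n₀−1)/N) = 702 / (1 + 701/4062) = 702 / 1.1726 ≈ 598.68.
Rounding up, n = 599.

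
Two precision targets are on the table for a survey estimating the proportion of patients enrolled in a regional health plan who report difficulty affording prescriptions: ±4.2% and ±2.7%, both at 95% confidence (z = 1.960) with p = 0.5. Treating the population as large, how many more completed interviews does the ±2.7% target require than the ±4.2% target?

At ±4.2%: n = 1.960² × 0.2500 / 0.042² ≈ 544.44 → 545.
At ±2.7%: n = 1.960² × 0.2500 / 0.027² ≈ 1317.42 → 1318.
Additional respondents: 1318 − 545 = 773.

773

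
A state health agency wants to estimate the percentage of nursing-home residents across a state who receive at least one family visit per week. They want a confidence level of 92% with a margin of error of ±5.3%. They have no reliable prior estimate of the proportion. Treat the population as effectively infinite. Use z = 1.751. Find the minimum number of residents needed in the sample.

With no prior estimate, use p = 0.5, giving p(1−p) = 0.25.
n = z²·p(1−p)/E² = 1.751² × 0.2500 / 0.053² = 3.0660 × 0.2500 / 0.002809 ≈ 272.87.
Rounding up gives n = 273.

273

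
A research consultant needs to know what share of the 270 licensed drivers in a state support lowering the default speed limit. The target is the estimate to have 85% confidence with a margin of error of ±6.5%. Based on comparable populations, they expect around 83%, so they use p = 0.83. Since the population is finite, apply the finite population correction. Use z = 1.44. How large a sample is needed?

56

Unadjusted: n₀ = 1.44² × 0.83 × 0.17 / 0.065² ≈ 69.25, so n₀ = 70.
Finite population correction with N = 270: n = n₀ / (1 + (n₀−1)/N) = 70 / (1 + 69/270) = 70 / 1.2556 ≈ 55.75.
Rounding up, n = 56.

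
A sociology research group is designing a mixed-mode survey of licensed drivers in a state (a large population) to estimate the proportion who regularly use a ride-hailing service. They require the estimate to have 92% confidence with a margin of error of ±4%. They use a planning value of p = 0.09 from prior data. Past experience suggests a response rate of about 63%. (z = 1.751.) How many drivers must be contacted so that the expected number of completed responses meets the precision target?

250

Completed interviews needed: n₀ = 1.751² × 0.0819 / 0.040² ≈ 156.94 → 157.
At a 63% response rate, contacts needed = 157 / 0.63 ≈ 249.21 → 250.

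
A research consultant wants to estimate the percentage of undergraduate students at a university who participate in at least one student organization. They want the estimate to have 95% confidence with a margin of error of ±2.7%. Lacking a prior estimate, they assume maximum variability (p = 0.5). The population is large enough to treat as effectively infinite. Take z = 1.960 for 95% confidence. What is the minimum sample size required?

1318

With p = 0.5, p(1−p) = 0.25.
n = z²·p(1−p)/E² = 1.960² × 0.2500 / 0.027² = 3.8416 × 0.2500 / 0.000729 ≈ 1317.42.
Rounding up gives n = 1318.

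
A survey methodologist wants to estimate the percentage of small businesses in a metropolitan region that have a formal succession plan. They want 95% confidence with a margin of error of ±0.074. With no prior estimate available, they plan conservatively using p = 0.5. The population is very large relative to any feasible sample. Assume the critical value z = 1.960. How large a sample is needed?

With p = 0.5, p(1−p) = 0.25.
n = z²·p(1−p)/E² = 1.960² × 0.2500 / 0.074² = 3.8416 × 0.2500 / 0.005476 ≈ 175.38.
Rounding up gives n = 176.

176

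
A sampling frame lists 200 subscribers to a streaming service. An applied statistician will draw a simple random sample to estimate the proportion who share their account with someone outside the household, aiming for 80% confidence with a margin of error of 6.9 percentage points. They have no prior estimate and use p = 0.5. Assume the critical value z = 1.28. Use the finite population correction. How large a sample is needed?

Unadjusted: n₀ = 1.28² × 0.50 × 0.50 / 0.069² ≈ 86.03, so n₀ = 87.
Finite population correction with N = 200: n = n₀ / (1 + (n₀−1)/N) = 87 / (1 + 86/200) = 87 / 1.4300 ≈ 60.84.
Rounding up, n = 61.

61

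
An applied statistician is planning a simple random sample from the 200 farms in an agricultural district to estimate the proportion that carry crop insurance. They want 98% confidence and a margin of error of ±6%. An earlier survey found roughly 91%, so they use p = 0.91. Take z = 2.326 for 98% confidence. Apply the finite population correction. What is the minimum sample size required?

77

Unadjusted: n₀ = 2.326² × 0.91 × 0.09 / 0.060² ≈ 123.08, so n₀ = 124.
Finite population correction with N = 200: n = n₀ / (1 + (n₀−1)/N) = 124 / (1 + 123/200) = 124 / 1.6150 ≈ 76.78.
Rounding up, n = 77.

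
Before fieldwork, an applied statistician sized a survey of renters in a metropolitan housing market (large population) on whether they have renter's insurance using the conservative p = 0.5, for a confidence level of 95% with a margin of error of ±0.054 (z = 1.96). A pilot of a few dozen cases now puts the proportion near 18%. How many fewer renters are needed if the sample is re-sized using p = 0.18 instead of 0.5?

135

Conservative (p = 0.5): n = 1.96² × 0.25 / 0.054² ≈ 329.36 → 330.
Using p = 0.18: p(1−p) = 0.1476, so n = 1.96² × 0.1476 / 0.054² ≈ 194.45 → 195.
Reduction: 330 − 195 = 135.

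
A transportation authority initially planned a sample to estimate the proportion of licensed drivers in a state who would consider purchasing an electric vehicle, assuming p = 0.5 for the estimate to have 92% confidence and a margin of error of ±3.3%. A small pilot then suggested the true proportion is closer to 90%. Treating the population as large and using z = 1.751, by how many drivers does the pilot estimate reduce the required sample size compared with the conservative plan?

Conservative (p = 0.5): n = 1.751² × 0.25 / 0.033² ≈ 703.86 → 704.
Using p = 0.90: p(1−p) = 0.0900, so n = 1.751² × 0.0900 / 0.033² ≈ 253.39 → 254.
Reduction: 704 − 254 = 450.

450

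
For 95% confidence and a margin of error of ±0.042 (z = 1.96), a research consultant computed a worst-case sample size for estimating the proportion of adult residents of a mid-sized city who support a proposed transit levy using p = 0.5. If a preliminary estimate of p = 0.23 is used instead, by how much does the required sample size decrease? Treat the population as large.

159

Conservative (p = 0.5): n = 1.96² × 0.25 / 0.042² ≈ 544.44 → 545.
Using p = 0.23: p(1−p) = 0.1771, so n = 1.96² × 0.1771 / 0.042² ≈ 385.68 → 386.
Reduction: 545 − 386 = 159.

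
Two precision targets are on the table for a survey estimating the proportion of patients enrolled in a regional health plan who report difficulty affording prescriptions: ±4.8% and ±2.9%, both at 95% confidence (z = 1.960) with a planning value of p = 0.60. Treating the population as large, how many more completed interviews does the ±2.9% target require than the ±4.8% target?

696

At ±4.8%: n = 1.960² × 0.2400 / 0.048² ≈ 400.17 → 401.
At ±2.9%: n = 1.960² × 0.2400 / 0.029² ≈ 1096.29 → 1097.
Additional respondents: 1097 − 401 = 696.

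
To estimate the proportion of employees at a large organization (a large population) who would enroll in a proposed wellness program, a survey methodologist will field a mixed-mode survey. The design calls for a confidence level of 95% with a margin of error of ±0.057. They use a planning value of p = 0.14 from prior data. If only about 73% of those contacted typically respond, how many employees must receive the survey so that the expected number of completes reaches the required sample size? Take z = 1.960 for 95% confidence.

Completed interviews needed: n₀ = 1.960² × 0.1204 / 0.057² ≈ 142.36 → 143.
At a 73% response rate, contacts needed = 143 / 0.73 ≈ 195.89 → 196.

196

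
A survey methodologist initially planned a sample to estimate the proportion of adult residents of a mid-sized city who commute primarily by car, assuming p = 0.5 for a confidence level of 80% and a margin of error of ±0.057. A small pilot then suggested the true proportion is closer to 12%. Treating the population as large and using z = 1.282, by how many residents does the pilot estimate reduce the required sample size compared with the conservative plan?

Conservative (p = 0.5): n = 1.282² × 0.25 / 0.057² ≈ 126.46 → 127.
Using p = 0.12: p(1−p) = 0.1056, so n = 1.282² × 0.1056 / 0.057² ≈ 53.42 → 54.
Reduction: 127 − 54 = 73.

73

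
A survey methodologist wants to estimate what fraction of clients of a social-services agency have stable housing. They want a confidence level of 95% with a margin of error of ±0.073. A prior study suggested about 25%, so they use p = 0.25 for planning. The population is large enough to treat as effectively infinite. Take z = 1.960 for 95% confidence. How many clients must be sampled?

With p = 0.25, p(1−p) = 0.1875.
n = z²·p(1−p)/E² = 1.960² × 0.1875 / 0.073² = 3.8416 × 0.1875 / 0.005329 ≈ 135.17.
Rounding up gives n = 136.

136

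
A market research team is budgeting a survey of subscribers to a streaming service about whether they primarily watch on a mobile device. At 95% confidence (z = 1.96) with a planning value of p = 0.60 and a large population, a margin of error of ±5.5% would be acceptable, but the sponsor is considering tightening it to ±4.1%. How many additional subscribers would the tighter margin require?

244

At ±5.5%: n = 1.96² × 0.2400 / 0.055² ≈ 304.79 → 305.
At ±4.1%: n = 1.96² × 0.2400 / 0.041² ≈ 548.47 → 549.
Additional respondents: 549 − 305 = 244.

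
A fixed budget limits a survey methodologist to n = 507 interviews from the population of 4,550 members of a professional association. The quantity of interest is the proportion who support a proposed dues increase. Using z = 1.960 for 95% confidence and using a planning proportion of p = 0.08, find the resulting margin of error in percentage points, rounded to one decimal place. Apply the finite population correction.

Finite-population factor: (N−n)/(N−1) = (4550−507)/(4550−1) = 0.8888.
SE(p̂) = √[p(1−p)/n · (N−n)/(N−1)] = √[0.0736/507 × 0.8888] = 0.01136.
E = z × SE = 1.960 × 0.01136 = 0.02226 ≈ 2.2 percentage points.

2.2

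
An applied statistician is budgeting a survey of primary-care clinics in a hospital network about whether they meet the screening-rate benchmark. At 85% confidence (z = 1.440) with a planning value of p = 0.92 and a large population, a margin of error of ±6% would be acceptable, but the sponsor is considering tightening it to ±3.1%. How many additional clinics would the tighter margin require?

At ±6%: n = 1.440² × 0.0736 / 0.060² ≈ 42.39 → 43.
At ±3.1%: n = 1.440² × 0.0736 / 0.031² ≈ 158.81 → 159.
Additional respondents: 159 − 43 = 116.

116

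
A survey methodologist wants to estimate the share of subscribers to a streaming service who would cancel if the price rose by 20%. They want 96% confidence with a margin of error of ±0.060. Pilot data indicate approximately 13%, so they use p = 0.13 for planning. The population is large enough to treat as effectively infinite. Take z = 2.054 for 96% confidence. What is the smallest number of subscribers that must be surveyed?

With p = 0.13, p(1−p) = 0.1131.
n = z²·p(1−p)/E² = 2.054² × 0.1131 / 0.060² = 4.2189 × 0.1131 / 0.003600 ≈ 132.54.
Rounding up gives n = 133.

133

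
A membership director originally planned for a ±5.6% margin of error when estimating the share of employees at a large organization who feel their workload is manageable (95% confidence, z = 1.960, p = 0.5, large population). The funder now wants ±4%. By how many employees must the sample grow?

At ±5.6%: n = 1.960² × 0.2500 / 0.056² ≈ 306.25 → 307.
At ±4%: n = 1.960² × 0.2500 / 0.040² ≈ 600.25 → 601.
Additional respondents: 601 − 307 = 294.

294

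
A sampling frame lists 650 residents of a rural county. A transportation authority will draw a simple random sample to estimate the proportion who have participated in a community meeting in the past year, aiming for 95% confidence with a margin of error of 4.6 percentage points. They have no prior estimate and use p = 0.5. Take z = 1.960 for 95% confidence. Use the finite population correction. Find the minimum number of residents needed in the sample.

Unadjusted: n₀ = 1.960² × 0.50 × 0.50 / 0.046² ≈ 453.88, so n₀ = 454.
Finite population correction with N = 650: n = n₀ / (1 + (n₀−1)/N) = 454 / (1 + 453/650) = 454 / 1.6969 ≈ 267.54.
Rounding up, n = 268.

268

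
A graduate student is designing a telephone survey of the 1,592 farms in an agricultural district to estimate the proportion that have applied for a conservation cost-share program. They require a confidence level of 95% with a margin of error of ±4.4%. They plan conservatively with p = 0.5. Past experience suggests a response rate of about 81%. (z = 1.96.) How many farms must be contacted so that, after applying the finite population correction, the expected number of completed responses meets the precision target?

Completed interviews needed (unadjusted): n₀ = 1.96² × 0.2500 / 0.044² ≈ 496.07 → 497.
FPC for N = 1,592: n = 497 / (1 + 496/1592) = 497 / 1.3116 ≈ 378.94 → 379.
At an 81% response rate, contacts needed = 379 / 0.81 ≈ 467.90 → 468.

468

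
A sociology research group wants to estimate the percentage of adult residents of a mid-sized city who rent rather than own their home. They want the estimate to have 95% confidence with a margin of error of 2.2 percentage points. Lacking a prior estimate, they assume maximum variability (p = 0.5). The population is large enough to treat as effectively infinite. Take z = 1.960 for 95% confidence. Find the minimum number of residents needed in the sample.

1985

With p = 0.5, p(1−p) = 0.25.
n = z²·p(1−p)/E² = 1.960² × 0.2500 / 0.022² = 3.8416 × 0.2500 / 0.000484 ≈ 1984.30.
Rounding up gives n = 1985.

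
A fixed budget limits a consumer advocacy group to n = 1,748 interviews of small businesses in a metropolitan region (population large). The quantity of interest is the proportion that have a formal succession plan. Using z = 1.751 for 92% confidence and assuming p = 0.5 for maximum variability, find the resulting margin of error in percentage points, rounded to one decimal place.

2.1

SE(p̂) = √[p(1−p)/n] = √[0.2500/1748] = 0.01196.
E = z × SE = 1.751 × 0.01196 = 0.02094, or 2.1 percentage points.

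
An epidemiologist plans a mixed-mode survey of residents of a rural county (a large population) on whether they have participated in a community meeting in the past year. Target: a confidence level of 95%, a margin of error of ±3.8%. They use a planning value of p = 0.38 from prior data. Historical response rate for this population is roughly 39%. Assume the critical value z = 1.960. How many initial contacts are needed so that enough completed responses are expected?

1608

Completed interviews needed: n₀ = 1.960² × 0.2356 / 0.038² ≈ 626.79 → 627.
At a 39% response rate, contacts needed = 627 / 0.39 ≈ 1607.69 → 1608.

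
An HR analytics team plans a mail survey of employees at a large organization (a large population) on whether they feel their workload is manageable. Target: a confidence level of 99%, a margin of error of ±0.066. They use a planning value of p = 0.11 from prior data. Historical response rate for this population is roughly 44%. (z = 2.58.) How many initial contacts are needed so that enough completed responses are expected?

Completed interviews needed: n₀ = 2.58² × 0.0979 / 0.066² ≈ 149.60 → 150.
At a 44% response rate, contacts needed = 150 / 0.44 ≈ 340.91 → 341.

341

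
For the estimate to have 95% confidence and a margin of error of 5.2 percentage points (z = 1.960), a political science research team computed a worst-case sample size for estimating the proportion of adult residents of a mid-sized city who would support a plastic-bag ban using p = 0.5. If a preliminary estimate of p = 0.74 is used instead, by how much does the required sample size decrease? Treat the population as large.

Conservative (p = 0.5): n = 1.960² × 0.25 / 0.052² ≈ 355.18 → 356.
Using p = 0.74: p(1−p) = 0.1924, so n = 1.960² × 0.1924 / 0.052² ≈ 273.34 → 274.
Reduction: 356 − 274 = 82.

82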